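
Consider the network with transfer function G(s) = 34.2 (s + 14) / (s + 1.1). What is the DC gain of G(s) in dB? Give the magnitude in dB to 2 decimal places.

G(0) = 34.2 × 14 / 1.1 = 435.27
20 log₁₀(435.27) = 52.775 dB

52.78 dB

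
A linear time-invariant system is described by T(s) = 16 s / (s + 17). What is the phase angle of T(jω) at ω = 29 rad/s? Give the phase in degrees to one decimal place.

30.4 deg

∠(j29) = 90.00°
∠(j29 + 17) = arctan(29/17) = 59.62°
∠T(j29) = 90.00° − 59.62° = 30.38°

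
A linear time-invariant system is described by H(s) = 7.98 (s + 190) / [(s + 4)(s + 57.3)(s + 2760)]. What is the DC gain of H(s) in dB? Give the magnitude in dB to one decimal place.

H(0) = 7.98 × 190 / (4 × 57.3 × 2760) = 0.0023968
20 log₁₀(0.0023968) = -52.41 dB

-52.4 dB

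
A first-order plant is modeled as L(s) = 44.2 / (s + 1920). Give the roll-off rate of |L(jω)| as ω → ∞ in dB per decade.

-20 dB/decade

With 0 zeros and 1 pole, the high-frequency asymptotic slope is 20 × (0 − 1) = -20 dB/decade.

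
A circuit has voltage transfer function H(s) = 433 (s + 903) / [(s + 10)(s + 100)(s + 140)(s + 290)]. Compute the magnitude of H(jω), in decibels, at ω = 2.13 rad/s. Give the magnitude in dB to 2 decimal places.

|j2.13 + 903| = √(2.13² + 903²) = 903
|j2.13 + 10| = √(2.13² + 10²) = 10.22
|j2.13 + 100| = √(2.13² + 100²) = 100
|j2.13 + 140| = √(2.13² + 140²) = 140
|j2.13 + 290| = √(2.13² + 290²) = 290
|H(j2.13)| = 433 × 903 / (10.22 × 100 × 140 × 290) = 0.0094158
20 log₁₀(0.0094158) = -40.523 dB

-40.52 dB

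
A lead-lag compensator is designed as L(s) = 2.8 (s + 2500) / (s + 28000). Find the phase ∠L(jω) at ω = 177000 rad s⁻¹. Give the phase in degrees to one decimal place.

8.2°

∠(j177000 + 2500) = arctan(177000/2500) = 89.19°
∠(j177000 + 28000) = arctan(177000/28000) = 81.01°
∠L(j177000) = 89.19° − 81.01° = 8.18°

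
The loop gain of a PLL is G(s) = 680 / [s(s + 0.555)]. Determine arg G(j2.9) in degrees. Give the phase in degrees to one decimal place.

-169.2 deg

∠(j2.9 + 0.555) = arctan(2.9/0.555) = 79.17°
∠(j2.9) = 90.00°
∠G(j2.9) = − (79.17° + 90.00°) = -169.17°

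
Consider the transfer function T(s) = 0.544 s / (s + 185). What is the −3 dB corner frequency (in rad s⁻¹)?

For a single-pole high-pass, the −3 dB point is at the pole: ω = 185 rad s⁻¹.

185 rad s⁻¹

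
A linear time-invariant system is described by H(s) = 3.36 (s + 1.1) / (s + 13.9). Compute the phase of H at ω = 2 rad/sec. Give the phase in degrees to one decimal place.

∠(j2 + 1.1) = arctan(2/1.1) = 61.19°
∠(j2 + 13.9) = arctan(2/13.9) = 8.19°
∠H(j2) = 61.19° − 8.19° = 53.00°

53.0°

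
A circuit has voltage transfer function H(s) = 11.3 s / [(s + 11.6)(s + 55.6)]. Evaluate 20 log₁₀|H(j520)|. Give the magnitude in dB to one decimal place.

-33.3 dB

|j520| = 520
|j520 + 11.6| = √(520² + 11.6²) = 520.1
|j520 + 55.6| = √(520² + 55.6²) = 523
|H(j520)| = 11.3 × 520 / (520.1 × 523) = 0.021602
20 log₁₀(0.021602) = -33.31 dB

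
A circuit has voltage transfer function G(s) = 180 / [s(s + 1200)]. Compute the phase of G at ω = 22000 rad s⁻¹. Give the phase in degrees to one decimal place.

-176.9 deg

∠(j22000 + 1200) = arctan(22000/1200) = 86.88°
∠(j22000) = 90.00°
∠G(j22000) = − (86.88° + 90.00°) = -176.88°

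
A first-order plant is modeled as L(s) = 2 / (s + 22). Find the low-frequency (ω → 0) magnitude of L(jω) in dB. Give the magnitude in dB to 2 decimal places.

L(0) = 2 / 22 = 0.090909
20 log₁₀(0.090909) = -20.828 dB

-20.83 dB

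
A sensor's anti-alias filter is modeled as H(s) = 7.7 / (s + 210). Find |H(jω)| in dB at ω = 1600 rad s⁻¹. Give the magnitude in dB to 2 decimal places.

|j1600 + 210| = √(1600² + 210²) = 1614
|H(j1600)| = 7.7 / 1614 = 0.0047716
20 log₁₀(0.0047716) = -46.427 dB

-46.43 dB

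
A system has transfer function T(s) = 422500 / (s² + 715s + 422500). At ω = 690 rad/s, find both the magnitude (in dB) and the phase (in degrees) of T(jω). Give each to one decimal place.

|(j690)² + 715(j690) + 422500| = |-53600 + j4.9335e+05| = 4.963e+05
|T(j690)| = 422500 / 4.963e+05 = 0.85138
20 log₁₀(0.85138) = -1.40 dB
∠[(j690)² + 715(j690) + 422500] = ∠[-53600 + j4.9335e+05] = 96.20°
∠T(j690) = −96.20° = -96.20°

|T| = -1.4 dB, ∠T = -96.2°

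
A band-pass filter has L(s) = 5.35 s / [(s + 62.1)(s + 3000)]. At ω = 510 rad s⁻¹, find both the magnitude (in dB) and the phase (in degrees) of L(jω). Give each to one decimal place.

|j510| = 510
|j510 + 62.1| = √(510² + 62.1²) = 513.8
|j510 + 3000| = √(510² + 3000²) = 3043
|L(j510)| = 5.35 × 510 / (513.8 × 3043) = 0.0017452
20 log₁₀(0.0017452) = -55.16 dB
∠(j510) = 90.00°
∠(j510 + 62.1) = arctan(510/62.1) = 83.06°
∠(j510 + 3000) = arctan(510/3000) = 9.65°
∠L(j510) = 90.00° − (83.06° + 9.65°) = -2.71°

|L| = -55.2 dB, ∠L = -2.7 deg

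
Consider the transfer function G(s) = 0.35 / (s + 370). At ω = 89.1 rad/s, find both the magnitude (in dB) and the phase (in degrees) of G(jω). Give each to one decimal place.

|G| = -60.7 dB, ∠G = -13.5°

|j89.1 + 370| = √(89.1² + 370²) = 380.6
|G(j89.1)| = 0.35 / 380.6 = 0.00091966
20 log₁₀(0.00091966) = -60.73 dB
∠(j89.1 + 370) = arctan(89.1/370) = 13.54°
∠G(j89.1) = −13.54° = -13.54°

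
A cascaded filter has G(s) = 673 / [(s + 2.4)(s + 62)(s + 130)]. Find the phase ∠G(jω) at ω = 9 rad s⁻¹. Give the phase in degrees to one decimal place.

∠(j9 + 2.4) = arctan(9/2.4) = 75.07°
∠(j9 + 62) = arctan(9/62) = 8.26°
∠(j9 + 130) = arctan(9/130) = 3.96°
∠G(j9) = − (75.07° + 8.26° + 3.96°) = -87.29°

-87.3°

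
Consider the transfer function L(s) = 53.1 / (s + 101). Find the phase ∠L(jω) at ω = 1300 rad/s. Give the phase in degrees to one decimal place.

∠(j1300 + 101) = arctan(1300/101) = 85.56°
∠L(j1300) = −85.56° = -85.56°

-85.6 deg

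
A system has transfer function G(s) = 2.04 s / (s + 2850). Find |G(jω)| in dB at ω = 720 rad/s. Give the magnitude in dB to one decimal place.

-6.0 dB

|j720| = 720
|j720 + 2850| = √(720² + 2850²) = 2940
|G(j720)| = 2.04 × 720 / 2940 = 0.49967
20 log₁₀(0.49967) = -6.03 dB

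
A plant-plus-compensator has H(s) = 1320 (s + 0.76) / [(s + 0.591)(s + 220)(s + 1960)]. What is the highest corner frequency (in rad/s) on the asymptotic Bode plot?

1960 rad/s

Break frequencies occur at each pole and zero magnitude: 0.591 rad/s, 0.76 rad/s, 220 rad/s, 1960 rad/s.
The highest is 1960 rad/s.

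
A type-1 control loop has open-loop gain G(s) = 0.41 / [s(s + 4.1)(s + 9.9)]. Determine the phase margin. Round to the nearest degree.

Gain crossover: |G(jω)| = 1 at ω ≈ 0.0101 rad/s.
∠G(j0.0101) = −90° − arctan(0.0101/4.1) − arctan(0.0101/9.9) ≈ -90.20°
PM = 180° + (-90.20°) = 89.80°

90°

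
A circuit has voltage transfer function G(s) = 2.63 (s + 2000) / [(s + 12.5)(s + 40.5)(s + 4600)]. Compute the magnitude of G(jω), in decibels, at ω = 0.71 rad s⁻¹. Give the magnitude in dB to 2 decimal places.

|j0.71 + 2000| = √(0.71² + 2000²) = 2000
|j0.71 + 12.5| = √(0.71² + 12.5²) = 12.52
|j0.71 + 40.5| = √(0.71² + 40.5²) = 40.51
|j0.71 + 4600| = √(0.71² + 4600²) = 4600
|G(j0.71)| = 2.63 × 2000 / (12.52 × 40.51 × 4600) = 0.0022547
20 log₁₀(0.0022547) = -52.938 dB

-52.94 dB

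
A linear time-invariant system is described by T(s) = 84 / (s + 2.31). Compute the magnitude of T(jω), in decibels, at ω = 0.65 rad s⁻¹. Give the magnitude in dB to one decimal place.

|j0.65 + 2.31| = √(0.65² + 2.31²) = 2.4
|T(j0.65)| = 84 / 2.4 = 35.004
20 log₁₀(35.004) = 30.88 dB

30.9 dB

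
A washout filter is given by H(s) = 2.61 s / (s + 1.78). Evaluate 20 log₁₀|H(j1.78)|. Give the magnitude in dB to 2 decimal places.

|j1.78| = 1.78
|j1.78 + 1.78| = √(1.78² + 1.78²) = 2.517
|H(j1.78)| = 2.61 × 1.78 / 2.517 = 1.8455
20 log₁₀(1.8455) = 5.323 dB

5.32 dB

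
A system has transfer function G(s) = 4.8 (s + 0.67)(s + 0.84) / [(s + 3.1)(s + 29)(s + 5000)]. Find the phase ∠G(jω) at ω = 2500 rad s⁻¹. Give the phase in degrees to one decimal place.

-25.9°

∠(j2500 + 0.67) = arctan(2500/0.67) = 89.98°
∠(j2500 + 0.84) = arctan(2500/0.84) = 89.98°
∠(j2500 + 3.1) = arctan(2500/3.1) = 89.93°
∠(j2500 + 29) = arctan(2500/29) = 89.34°
∠(j2500 + 5000) = arctan(2500/5000) = 26.57°
∠G(j2500) = 89.98° + 89.98° − (89.93° + 89.34° + 26.57°) = -25.86°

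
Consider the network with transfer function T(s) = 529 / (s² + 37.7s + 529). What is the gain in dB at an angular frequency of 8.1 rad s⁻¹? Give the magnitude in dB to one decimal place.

-0.4 dB

|(j8.1)² + 37.7(j8.1) + 529| = |463.39 + j305.37| = 555
|T(j8.1)| = 529 / 555 = 0.95322
20 log₁₀(0.95322) = -0.42 dB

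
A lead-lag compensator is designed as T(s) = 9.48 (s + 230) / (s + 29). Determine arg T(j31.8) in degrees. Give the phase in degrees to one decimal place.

∠(j31.8 + 230) = arctan(31.8/230) = 7.87°
∠(j31.8 + 29) = arctan(31.8/29) = 47.64°
∠T(j31.8) = 7.87° − 47.64° = -39.76°

-39.8°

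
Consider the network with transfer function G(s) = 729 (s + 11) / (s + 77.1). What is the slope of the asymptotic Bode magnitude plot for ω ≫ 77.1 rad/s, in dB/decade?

With 1 zero and 1 pole, the high-frequency asymptotic slope is 20 × (1 − 1) = 0 dB/decade.

0 dB/decade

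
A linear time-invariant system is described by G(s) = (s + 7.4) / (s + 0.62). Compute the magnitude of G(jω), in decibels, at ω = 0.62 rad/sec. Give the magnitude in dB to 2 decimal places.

18.56 dB

|j0.62 + 7.4| = √(0.62² + 7.4²) = 7.426
|j0.62 + 0.62| = √(0.62² + 0.62²) = 0.8768
|G(j0.62)| = 1 × 7.426 / 0.8768 = 8.4692
20 log₁₀(8.4692) = 18.557 dB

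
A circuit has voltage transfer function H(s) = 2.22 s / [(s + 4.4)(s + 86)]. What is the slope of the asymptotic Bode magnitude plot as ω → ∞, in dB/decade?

With 1 zero and 2 poles, the high-frequency asymptotic slope is 20 × (1 − 2) = -20 dB/decade.

-20 dB/decade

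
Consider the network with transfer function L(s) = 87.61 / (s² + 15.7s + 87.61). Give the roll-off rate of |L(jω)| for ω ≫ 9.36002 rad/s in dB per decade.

With 0 zeros and 2 poles, the high-frequency asymptotic slope is 20 × (0 − 2) = -40 dB/decade.

-40 dB/decade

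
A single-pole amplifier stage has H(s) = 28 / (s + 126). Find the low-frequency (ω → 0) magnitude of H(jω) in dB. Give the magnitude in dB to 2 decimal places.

H(0) = 28 / 126 = 0.22222
20 log₁₀(0.22222) = -13.064 dB

-13.06 dB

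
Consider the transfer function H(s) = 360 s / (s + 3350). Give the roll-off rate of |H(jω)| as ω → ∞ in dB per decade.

With 1 zero and 1 pole, the high-frequency asymptotic slope is 20 × (1 − 1) = 0 dB/decade.

0 dB/decade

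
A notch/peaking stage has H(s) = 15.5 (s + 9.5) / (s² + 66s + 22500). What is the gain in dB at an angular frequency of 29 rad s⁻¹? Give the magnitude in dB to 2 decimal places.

-33.25 dB

|j29 + 9.5| = √(29² + 9.5²) = 30.52
|(j29)² + 66(j29) + 22500| = |21659 + j1914| = 2.174e+04
|H(j29)| = 15.5 × 30.52 / 2.174e+04 = 0.021754
20 log₁₀(0.021754) = -33.249 dB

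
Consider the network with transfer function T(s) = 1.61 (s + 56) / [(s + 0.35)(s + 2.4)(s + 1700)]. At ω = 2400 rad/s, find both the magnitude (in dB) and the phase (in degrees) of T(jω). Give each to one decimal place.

|j2400 + 56| = √(2400² + 56²) = 2401
|j2400 + 0.35| = √(2400² + 0.35²) = 2400
|j2400 + 2.4| = √(2400² + 2.4²) = 2400
|j2400 + 1700| = √(2400² + 1700²) = 2941
|T(j2400)| = 1.61 × 2401 / (2400 × 2400 × 2941) = 2.2815e-07
20 log₁₀(2.2815e-07) = -132.84 dB
∠(j2400 + 56) = arctan(2400/56) = 88.66°
∠(j2400 + 0.35) = arctan(2400/0.35) = 89.99°
∠(j2400 + 2.4) = arctan(2400/2.4) = 89.94°
∠(j2400 + 1700) = arctan(2400/1700) = 54.69°
∠T(j2400) = 88.66° − (89.99° + 89.94° + 54.69°) = -145.96°

|T| = -132.8 dB, ∠T = -146.0°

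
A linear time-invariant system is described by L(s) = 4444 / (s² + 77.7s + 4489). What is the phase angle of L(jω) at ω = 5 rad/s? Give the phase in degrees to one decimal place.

-5.0°

∠[(j5)² + 77.7(j5) + 4489] = ∠[4464 + j388.5] = 4.97°
∠L(j5) = −4.97° = -4.97°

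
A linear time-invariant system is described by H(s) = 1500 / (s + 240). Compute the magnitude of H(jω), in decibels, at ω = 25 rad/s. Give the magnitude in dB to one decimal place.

15.9 dB

|j25 + 240| = √(25² + 240²) = 241.3
|H(j25)| = 1500 / 241.3 = 6.2164
20 log₁₀(6.2164) = 15.87 dB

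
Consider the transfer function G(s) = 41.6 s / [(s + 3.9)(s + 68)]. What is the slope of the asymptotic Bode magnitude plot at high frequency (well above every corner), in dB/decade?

-20 dB/decade

With 1 zero and 2 poles, the high-frequency asymptotic slope is 20 × (1 − 2) = -20 dB/decade.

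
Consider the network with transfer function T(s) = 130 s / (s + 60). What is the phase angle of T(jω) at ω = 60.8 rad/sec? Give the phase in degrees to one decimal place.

∠(j60.8) = 90.00°
∠(j60.8 + 60) = arctan(60.8/60) = 45.38°
∠T(j60.8) = 90.00° − 45.38° = 44.62°

44.6°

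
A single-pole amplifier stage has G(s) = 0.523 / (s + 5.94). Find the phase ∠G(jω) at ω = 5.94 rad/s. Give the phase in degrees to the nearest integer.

-45°

∠(j5.94 + 5.94) = arctan(5.94/5.94) = 45.00°
∠G(j5.94) = −45.00° = -45.00°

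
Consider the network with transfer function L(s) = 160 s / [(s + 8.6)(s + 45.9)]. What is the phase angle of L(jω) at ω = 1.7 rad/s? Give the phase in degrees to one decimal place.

76.7°

∠(j1.7) = 90.00°
∠(j1.7 + 8.6) = arctan(1.7/8.6) = 11.18°
∠(j1.7 + 45.9) = arctan(1.7/45.9) = 2.12°
∠L(j1.7) = 90.00° − (11.18° + 2.12°) = 76.70°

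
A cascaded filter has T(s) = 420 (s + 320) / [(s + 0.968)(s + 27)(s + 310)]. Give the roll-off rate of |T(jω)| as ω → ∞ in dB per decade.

With 1 zero and 3 poles, the high-frequency asymptotic slope is 20 × (1 − 3) = -40 dB/decade.

-40 dB/decade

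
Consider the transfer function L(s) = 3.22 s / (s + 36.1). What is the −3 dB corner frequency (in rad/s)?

36.1 rad/s

For a single-pole high-pass, the −3 dB point is at the pole: ω = 36.1 rad/s.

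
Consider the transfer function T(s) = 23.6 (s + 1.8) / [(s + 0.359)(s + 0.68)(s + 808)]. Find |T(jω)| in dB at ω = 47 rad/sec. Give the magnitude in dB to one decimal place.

|j47 + 1.8| = √(47² + 1.8²) = 47.03
|j47 + 0.359| = √(47² + 0.359²) = 47
|j47 + 0.68| = √(47² + 0.68²) = 47
|j47 + 808| = √(47² + 808²) = 809.4
|T(j47)| = 23.6 × 47.03 / (47 × 47 × 809.4) = 0.00062077
20 log₁₀(0.00062077) = -64.14 dB

-64.1 dB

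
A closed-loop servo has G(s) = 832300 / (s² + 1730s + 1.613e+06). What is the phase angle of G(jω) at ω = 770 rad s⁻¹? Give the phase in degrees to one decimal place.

-52.6°

∠[(j770)² + 1730(j770) + 1.613e+06] = ∠[1.0201e+06 + j1.3321e+06] = 52.56°
∠G(j770) = −52.56° = -52.56°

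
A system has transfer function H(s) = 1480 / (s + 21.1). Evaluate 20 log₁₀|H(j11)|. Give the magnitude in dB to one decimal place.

35.9 dB

|j11 + 21.1| = √(11² + 21.1²) = 23.8
|H(j11)| = 1480 / 23.8 = 62.198
20 log₁₀(62.198) = 35.88 dB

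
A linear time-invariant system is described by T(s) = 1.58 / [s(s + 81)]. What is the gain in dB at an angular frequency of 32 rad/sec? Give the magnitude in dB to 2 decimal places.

|j32 + 81| = √(32² + 81²) = 87.09
|j32| = 32
|T(j32)| = 1.58 / (87.09 × 32) = 0.00056693
20 log₁₀(0.00056693) = -64.929 dB

-64.93 dB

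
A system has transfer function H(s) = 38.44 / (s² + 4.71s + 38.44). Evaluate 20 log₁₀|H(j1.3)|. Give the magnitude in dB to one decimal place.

|(j1.3)² + 4.71(j1.3) + 38.44| = |36.75 + j6.123| = 37.26
|H(j1.3)| = 38.44 / 37.26 = 1.0318
20 log₁₀(1.0318) = 0.27 dB

0.3 dB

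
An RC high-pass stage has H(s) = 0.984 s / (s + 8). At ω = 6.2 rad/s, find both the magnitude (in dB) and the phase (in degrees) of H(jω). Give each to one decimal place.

|H| = -4.4 dB, ∠H = 52.2°

|j6.2| = 6.2
|j6.2 + 8| = √(6.2² + 8²) = 10.12
|H(j6.2)| = 0.984 × 6.2 / 10.12 = 0.60277
20 log₁₀(0.60277) = -4.40 dB
∠(j6.2) = 90.00°
∠(j6.2 + 8) = arctan(6.2/8) = 37.78°
∠H(j6.2) = 90.00° − 37.78° = 52.22°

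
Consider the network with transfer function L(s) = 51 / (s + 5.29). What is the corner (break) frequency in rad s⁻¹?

The single real pole at s = −5.29 gives a corner at ω = 5.29 rad s⁻¹.

5.29 rad s⁻¹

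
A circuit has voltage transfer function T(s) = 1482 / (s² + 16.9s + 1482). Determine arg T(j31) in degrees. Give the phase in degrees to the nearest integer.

∠[(j31)² + 16.9(j31) + 1482] = ∠[521 + j523.9] = 45.16°
∠T(j31) = −45.16° = -45.16°

-45 deg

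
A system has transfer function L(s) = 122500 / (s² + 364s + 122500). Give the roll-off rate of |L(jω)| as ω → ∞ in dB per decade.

-40 dB/decade

With 0 zeros and 2 poles, the high-frequency asymptotic slope is 20 × (0 − 2) = -40 dB/decade.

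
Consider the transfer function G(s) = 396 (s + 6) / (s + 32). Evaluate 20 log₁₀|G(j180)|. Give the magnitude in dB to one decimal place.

51.8 dB

|j180 + 6| = √(180² + 6²) = 180.1
|j180 + 32| = √(180² + 32²) = 182.8
|G(j180)| = 396 × 180.1 / 182.8 = 390.1
20 log₁₀(390.1) = 51.82 dB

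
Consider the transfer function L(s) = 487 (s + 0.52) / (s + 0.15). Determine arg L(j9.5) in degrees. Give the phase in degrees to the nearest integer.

-2 deg

∠(j9.5 + 0.52) = arctan(9.5/0.52) = 86.87°
∠(j9.5 + 0.15) = arctan(9.5/0.15) = 89.10°
∠L(j9.5) = 86.87° − 89.10° = -2.23°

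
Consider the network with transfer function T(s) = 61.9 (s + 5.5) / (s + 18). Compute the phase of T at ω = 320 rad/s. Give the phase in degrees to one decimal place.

2.2°

∠(j320 + 5.5) = arctan(320/5.5) = 89.02°
∠(j320 + 18) = arctan(320/18) = 86.78°
∠T(j320) = 89.02° − 86.78° = 2.23°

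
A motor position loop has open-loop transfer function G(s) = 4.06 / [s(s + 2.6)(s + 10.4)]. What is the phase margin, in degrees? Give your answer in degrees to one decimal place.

Gain crossover: |G(jω)| = 1 at ω ≈ 0.15 rad/s.
∠G(j0.15) = −90° − arctan(0.15/2.6) − arctan(0.15/10.4) ≈ -94.12°
PM = 180° + (-94.12°) = 85.88°

85.9 deg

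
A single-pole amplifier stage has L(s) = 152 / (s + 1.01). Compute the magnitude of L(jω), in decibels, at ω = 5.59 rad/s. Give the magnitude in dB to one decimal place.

28.5 dB

|j5.59 + 1.01| = √(5.59² + 1.01²) = 5.681
|L(j5.59)| = 152 / 5.681 = 26.758
20 log₁₀(26.758) = 28.55 dB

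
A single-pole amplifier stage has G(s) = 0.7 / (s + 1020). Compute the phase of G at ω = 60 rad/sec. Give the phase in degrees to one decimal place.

∠(j60 + 1020) = arctan(60/1020) = 3.37°
∠G(j60) = −3.37° = -3.37°

-3.4°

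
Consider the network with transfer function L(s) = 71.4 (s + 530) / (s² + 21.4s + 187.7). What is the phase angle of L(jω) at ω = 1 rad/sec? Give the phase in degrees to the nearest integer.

-6°

∠(j1 + 530) = arctan(1/530) = 0.11°
∠[(j1)² + 21.4(j1) + 187.7] = ∠[186.7 + j21.4] = 6.54°
∠L(j1) = 0.11° − 6.54° = -6.43°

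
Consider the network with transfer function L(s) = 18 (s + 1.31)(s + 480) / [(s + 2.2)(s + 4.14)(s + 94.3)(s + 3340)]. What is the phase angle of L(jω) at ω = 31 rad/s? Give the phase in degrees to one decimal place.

-95.8°

∠(j31 + 1.31) = arctan(31/1.31) = 87.58°
∠(j31 + 480) = arctan(31/480) = 3.70°
∠(j31 + 2.2) = arctan(31/2.2) = 85.94°
∠(j31 + 4.14) = arctan(31/4.14) = 82.39°
∠(j31 + 94.3) = arctan(31/94.3) = 18.20°
∠(j31 + 3340) = arctan(31/3340) = 0.53°
∠L(j31) = 87.58° + 3.70° − (85.94° + 82.39° + 18.20° + 0.53°) = -95.79°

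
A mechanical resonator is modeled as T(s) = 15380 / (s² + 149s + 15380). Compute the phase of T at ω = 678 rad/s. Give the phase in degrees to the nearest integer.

∠[(j678)² + 149(j678) + 15380] = ∠[-4.443e+05 + j1.0102e+05] = 167.19°
∠T(j678) = −167.19° = -167.19°

-167°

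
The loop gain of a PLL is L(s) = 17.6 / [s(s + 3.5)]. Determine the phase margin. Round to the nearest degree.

Gain crossover: |L(jω)| = 1 at ω ≈ 3.54 rad s⁻¹.
∠L(j3.54) = −90° − arctan(3.54/3.5) ≈ -135.30°
PM = 180° + (-135.30°) = 44.70°

45°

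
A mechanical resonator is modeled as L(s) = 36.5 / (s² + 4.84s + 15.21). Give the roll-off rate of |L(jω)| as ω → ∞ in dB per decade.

With 0 zeros and 2 poles, the high-frequency asymptotic slope is 20 × (0 − 2) = -40 dB/decade.

-40 dB/decade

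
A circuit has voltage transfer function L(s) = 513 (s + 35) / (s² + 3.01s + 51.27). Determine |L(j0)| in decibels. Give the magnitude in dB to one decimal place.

L(0) = 513 × 35 / 51.27 = 350.2
20 log₁₀(350.2) = 50.89 dB

50.9 dB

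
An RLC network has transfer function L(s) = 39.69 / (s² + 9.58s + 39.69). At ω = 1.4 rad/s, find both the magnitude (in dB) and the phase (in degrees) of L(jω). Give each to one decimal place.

|L| = -0.1 dB, ∠L = -19.6°

|(j1.4)² + 9.58(j1.4) + 39.69| = |37.73 + j13.412| = 40.04
|L(j1.4)| = 39.69 / 40.04 = 0.99119
20 log₁₀(0.99119) = -0.08 dB
∠[(j1.4)² + 9.58(j1.4) + 39.69] = ∠[37.73 + j13.412] = 19.57°
∠L(j1.4) = −19.57° = -19.57°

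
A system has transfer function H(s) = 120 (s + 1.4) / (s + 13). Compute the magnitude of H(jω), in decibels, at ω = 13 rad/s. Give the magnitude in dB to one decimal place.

38.6 dB

|j13 + 1.4| = √(13² + 1.4²) = 13.08
|j13 + 13| = √(13² + 13²) = 18.38
|H(j13)| = 120 × 13.08 / 18.38 = 85.343
20 log₁₀(85.343) = 38.62 dB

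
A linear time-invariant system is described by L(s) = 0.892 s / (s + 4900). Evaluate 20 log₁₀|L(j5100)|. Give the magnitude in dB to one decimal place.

|j5100| = 5100
|j5100 + 4900| = √(5100² + 4900²) = 7072
|L(j5100)| = 0.892 × 5100 / 7072 = 0.64323
20 log₁₀(0.64323) = -3.83 dB

-3.8 dB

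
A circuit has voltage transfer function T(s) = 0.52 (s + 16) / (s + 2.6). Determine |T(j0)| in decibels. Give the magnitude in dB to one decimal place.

10.1 dB

T(0) = 0.52 × 16 / 2.6 = 3.2
20 log₁₀(3.2) = 10.10 dB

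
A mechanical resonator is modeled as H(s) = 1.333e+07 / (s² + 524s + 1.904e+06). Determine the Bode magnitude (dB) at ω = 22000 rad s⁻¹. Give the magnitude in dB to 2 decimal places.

|(j22000)² + 524(j22000) + 1.904e+06| = |-4.821e+08 + j1.1528e+07| = 4.822e+08
|H(j22000)| = 1.333e+07 / 4.822e+08 = 0.027642
20 log₁₀(0.027642) = -31.169 dB

-31.17 dB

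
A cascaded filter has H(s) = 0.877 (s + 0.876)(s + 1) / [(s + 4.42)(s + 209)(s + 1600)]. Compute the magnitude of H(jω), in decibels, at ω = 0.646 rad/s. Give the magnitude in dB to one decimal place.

|j0.646 + 0.876| = √(0.646² + 0.876²) = 1.088
|j0.646 + 1| = √(0.646² + 1²) = 1.191
|j0.646 + 4.42| = √(0.646² + 4.42²) = 4.467
|j0.646 + 209| = √(0.646² + 209²) = 209
|j0.646 + 1600| = √(0.646² + 1600²) = 1600
|H(j0.646)| = 0.877 × 1.088 × 1.191 / (4.467 × 209 × 1600) = 7.6077e-07
20 log₁₀(7.6077e-07) = -122.37 dB

-122.4 dB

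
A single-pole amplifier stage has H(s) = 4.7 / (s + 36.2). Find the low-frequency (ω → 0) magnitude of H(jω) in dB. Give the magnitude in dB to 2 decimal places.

H(0) = 4.7 / 36.2 = 0.12983
20 log₁₀(0.12983) = -17.732 dB

-17.73 dB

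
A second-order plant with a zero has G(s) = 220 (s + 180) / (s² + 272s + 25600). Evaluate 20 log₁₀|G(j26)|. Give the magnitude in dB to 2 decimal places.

3.77 dB

|j26 + 180| = √(26² + 180²) = 181.9
|(j26)² + 272(j26) + 25600| = |24924 + j7072| = 2.591e+04
|G(j26)| = 220 × 181.9 / 2.591e+04 = 1.5444
20 log₁₀(1.5444) = 3.775 dB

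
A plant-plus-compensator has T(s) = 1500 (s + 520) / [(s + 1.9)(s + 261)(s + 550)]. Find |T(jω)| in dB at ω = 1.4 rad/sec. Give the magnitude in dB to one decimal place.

7.2 dB

|j1.4 + 520| = √(1.4² + 520²) = 520
|j1.4 + 1.9| = √(1.4² + 1.9²) = 2.36
|j1.4 + 261| = √(1.4² + 261²) = 261
|j1.4 + 550| = √(1.4² + 550²) = 550
|T(j1.4)| = 1500 × 520 / (2.36 × 261 × 550) = 2.3023
20 log₁₀(2.3023) = 7.24 dB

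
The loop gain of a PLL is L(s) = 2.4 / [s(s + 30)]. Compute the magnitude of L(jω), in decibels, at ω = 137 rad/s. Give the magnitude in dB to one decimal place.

|j137 + 30| = √(137² + 30²) = 140.2
|j137| = 137
|L(j137)| = 2.4 / (140.2 × 137) = 0.00012491
20 log₁₀(0.00012491) = -78.07 dB

-78.1 dB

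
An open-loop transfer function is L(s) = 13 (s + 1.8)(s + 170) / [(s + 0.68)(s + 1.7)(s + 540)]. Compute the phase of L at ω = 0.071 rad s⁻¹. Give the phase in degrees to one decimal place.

-6.1 deg

∠(j0.071 + 1.8) = arctan(0.071/1.8) = 2.26°
∠(j0.071 + 170) = arctan(0.071/170) = 0.02°
∠(j0.071 + 0.68) = arctan(0.071/0.68) = 5.96°
∠(j0.071 + 1.7) = arctan(0.071/1.7) = 2.39°
∠(j0.071 + 540) = arctan(0.071/540) = 0.01°
∠L(j0.071) = 2.26° + 0.02° − (5.96° + 2.39° + 0.01°) = -6.08°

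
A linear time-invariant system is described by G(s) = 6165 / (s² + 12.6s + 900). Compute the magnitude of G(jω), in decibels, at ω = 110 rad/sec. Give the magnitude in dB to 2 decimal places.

|(j110)² + 12.6(j110) + 900| = |-11200 + j1386| = 1.129e+04
|G(j110)| = 6165 / 1.129e+04 = 0.54628
20 log₁₀(0.54628) = -5.252 dB

-5.25 dB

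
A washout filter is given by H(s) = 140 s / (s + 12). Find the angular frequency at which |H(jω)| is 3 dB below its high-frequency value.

12 rad/s

For a single-pole high-pass, the −3 dB point is at the pole: ω = 12 rad/s.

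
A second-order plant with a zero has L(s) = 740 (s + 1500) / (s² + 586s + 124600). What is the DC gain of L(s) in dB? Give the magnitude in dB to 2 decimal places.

19.00 dB

L(0) = 740 × 1500 / 124600 = 8.9085
20 log₁₀(8.9085) = 18.996 dB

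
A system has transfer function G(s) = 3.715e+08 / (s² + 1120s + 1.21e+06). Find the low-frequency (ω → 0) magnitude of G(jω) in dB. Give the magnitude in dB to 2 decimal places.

49.74 dB

G(0) = 3.715e+08 / 1.21e+06 = 307.02
20 log₁₀(307.02) = 49.743 dB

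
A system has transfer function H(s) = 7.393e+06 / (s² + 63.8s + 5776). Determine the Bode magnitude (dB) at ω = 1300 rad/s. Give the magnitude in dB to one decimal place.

12.8 dB

|(j1300)² + 63.8(j1300) + 5776| = |-1.6842e+06 + j82940| = 1.686e+06
|H(j1300)| = 7.393e+06 / 1.686e+06 = 4.3842
20 log₁₀(4.3842) = 12.84 dB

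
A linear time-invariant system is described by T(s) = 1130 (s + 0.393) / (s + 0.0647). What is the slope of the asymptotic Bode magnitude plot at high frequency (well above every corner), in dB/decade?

0 dB/decade

With 1 zero and 1 pole, the high-frequency asymptotic slope is 20 × (1 − 1) = 0 dB/decade.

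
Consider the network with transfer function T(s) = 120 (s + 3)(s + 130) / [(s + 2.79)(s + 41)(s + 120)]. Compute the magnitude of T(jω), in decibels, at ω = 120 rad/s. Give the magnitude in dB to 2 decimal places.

-0.12 dB

|j120 + 3| = √(120² + 3²) = 120
|j120 + 130| = √(120² + 130²) = 176.9
|j120 + 2.79| = √(120² + 2.79²) = 120
|j120 + 41| = √(120² + 41²) = 126.8
|j120 + 120| = √(120² + 120²) = 169.7
|T(j120)| = 120 × 120 × 176.9 / (120 × 126.8 × 169.7) = 0.98655
20 log₁₀(0.98655) = -0.118 dB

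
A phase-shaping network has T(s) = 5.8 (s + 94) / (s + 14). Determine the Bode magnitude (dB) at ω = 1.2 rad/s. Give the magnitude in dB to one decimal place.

|j1.2 + 94| = √(1.2² + 94²) = 94.01
|j1.2 + 14| = √(1.2² + 14²) = 14.05
|T(j1.2)| = 5.8 × 94.01 / 14.05 = 38.804
20 log₁₀(38.804) = 31.78 dB

31.8 dB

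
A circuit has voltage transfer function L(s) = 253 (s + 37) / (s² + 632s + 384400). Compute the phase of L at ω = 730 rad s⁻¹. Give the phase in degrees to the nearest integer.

-21 deg

∠(j730 + 37) = arctan(730/37) = 87.10°
∠[(j730)² + 632(j730) + 384400] = ∠[-1.485e+05 + j4.6136e+05] = 107.84°
∠L(j730) = 87.10° − 107.84° = -20.74°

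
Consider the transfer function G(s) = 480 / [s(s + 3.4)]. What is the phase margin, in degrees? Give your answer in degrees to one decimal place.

Gain crossover: |G(jω)| = 1 at ω ≈ 21.8 rad/sec.
∠G(j21.8) = −90° − arctan(21.8/3.4) ≈ -171.13°
PM = 180° + (-171.13°) = 8.87°

8.9 deg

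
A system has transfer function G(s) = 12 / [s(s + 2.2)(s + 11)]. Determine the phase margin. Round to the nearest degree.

75 deg

Gain crossover: |G(jω)| = 1 at ω ≈ 0.484 rad s⁻¹.
∠G(j0.484) = −90° − arctan(0.484/2.2) − arctan(0.484/11) ≈ -104.92°
PM = 180° + (-104.92°) = 75.08°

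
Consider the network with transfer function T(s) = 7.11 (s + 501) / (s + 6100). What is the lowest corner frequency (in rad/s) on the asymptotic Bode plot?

Break frequencies occur at each pole and zero magnitude: 501 rad/s, 6100 rad/s.
The lowest is 501 rad/s.

501 rad/s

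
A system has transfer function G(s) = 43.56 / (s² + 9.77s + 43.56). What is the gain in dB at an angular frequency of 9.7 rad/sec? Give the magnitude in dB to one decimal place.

-7.8 dB

|(j9.7)² + 9.77(j9.7) + 43.56| = |-50.53 + j94.769| = 107.4
|G(j9.7)| = 43.56 / 107.4 = 0.40559
20 log₁₀(0.40559) = -7.84 dB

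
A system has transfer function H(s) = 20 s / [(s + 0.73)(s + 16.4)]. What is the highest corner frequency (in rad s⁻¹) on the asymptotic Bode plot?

Break frequencies occur at each pole and zero magnitude: 0.73 rad s⁻¹, 16.4 rad s⁻¹.
The highest is 16.4 rad s⁻¹.

16.4 rad s⁻¹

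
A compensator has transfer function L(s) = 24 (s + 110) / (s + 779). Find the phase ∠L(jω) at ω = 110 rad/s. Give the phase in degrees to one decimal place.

37.0°

∠(j110 + 110) = arctan(110/110) = 45.00°
∠(j110 + 779) = arctan(110/779) = 8.04°
∠L(j110) = 45.00° − 8.04° = 36.96°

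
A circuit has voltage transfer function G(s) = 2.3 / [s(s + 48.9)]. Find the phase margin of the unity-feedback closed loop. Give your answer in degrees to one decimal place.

89.9°

Gain crossover: |G(jω)| = 1 at ω ≈ 0.047 rad/s.
∠G(j0.047) = −90° − arctan(0.047/48.9) ≈ -90.06°
PM = 180° + (-90.06°) = 89.94°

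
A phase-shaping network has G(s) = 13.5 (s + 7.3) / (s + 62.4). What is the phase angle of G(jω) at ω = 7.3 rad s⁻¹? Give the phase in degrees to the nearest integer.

∠(j7.3 + 7.3) = arctan(7.3/7.3) = 45.00°
∠(j7.3 + 62.4) = arctan(7.3/62.4) = 6.67°
∠G(j7.3) = 45.00° − 6.67° = 38.33°

38°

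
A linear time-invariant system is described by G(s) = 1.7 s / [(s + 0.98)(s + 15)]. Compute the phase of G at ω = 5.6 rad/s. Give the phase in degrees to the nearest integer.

∠(j5.6) = 90.00°
∠(j5.6 + 0.98) = arctan(5.6/0.98) = 80.07°
∠(j5.6 + 15) = arctan(5.6/15) = 20.47°
∠G(j5.6) = 90.00° − (80.07° + 20.47°) = -10.55°

-11°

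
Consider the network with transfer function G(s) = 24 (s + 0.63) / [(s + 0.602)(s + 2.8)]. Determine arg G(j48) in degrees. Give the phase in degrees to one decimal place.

-86.7°

∠(j48 + 0.63) = arctan(48/0.63) = 89.25°
∠(j48 + 0.602) = arctan(48/0.602) = 89.28°
∠(j48 + 2.8) = arctan(48/2.8) = 86.66°
∠G(j48) = 89.25° − (89.28° + 86.66°) = -86.69°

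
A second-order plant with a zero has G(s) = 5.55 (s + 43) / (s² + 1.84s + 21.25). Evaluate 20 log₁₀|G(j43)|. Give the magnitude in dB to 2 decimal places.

|j43 + 43| = √(43² + 43²) = 60.81
|(j43)² + 1.84(j43) + 21.25| = |-1827.8 + j79.12| = 1829
|G(j43)| = 5.55 × 60.81 / 1829 = 0.18448
20 log₁₀(0.18448) = -14.681 dB

-14.68 dB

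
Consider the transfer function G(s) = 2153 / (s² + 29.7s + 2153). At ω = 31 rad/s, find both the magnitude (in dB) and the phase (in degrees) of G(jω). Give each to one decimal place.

|(j31)² + 29.7(j31) + 2153| = |1192 + j920.7| = 1506
|G(j31)| = 2153 / 1506 = 1.4295
20 log₁₀(1.4295) = 3.10 dB
∠[(j31)² + 29.7(j31) + 2153] = ∠[1192 + j920.7] = 37.68°
∠G(j31) = −37.68° = -37.68°

|G| = 3.1 dB, ∠G = -37.7 deg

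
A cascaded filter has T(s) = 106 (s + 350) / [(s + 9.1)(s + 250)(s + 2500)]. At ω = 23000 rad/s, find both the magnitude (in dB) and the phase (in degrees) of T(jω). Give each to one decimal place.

|j23000 + 350| = √(23000² + 350²) = 2.3e+04
|j23000 + 9.1| = √(23000² + 9.1²) = 2.3e+04
|j23000 + 250| = √(23000² + 250²) = 2.3e+04
|j23000 + 2500| = √(23000² + 2500²) = 2.314e+04
|T(j23000)| = 106 × 2.3e+04 / (2.3e+04 × 2.3e+04 × 2.314e+04) = 1.9922e-07
20 log₁₀(1.9922e-07) = -134.01 dB
∠(j23000 + 350) = arctan(23000/350) = 89.13°
∠(j23000 + 9.1) = arctan(23000/9.1) = 89.98°
∠(j23000 + 250) = arctan(23000/250) = 89.38°
∠(j23000 + 2500) = arctan(23000/2500) = 83.80°
∠T(j23000) = 89.13° − (89.98° + 89.38° + 83.80°) = -174.02°

|T| = -134.0 dB, ∠T = -174.0 deg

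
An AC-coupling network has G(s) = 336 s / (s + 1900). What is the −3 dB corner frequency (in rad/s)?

1900 rad/s

For a single-pole high-pass, the −3 dB point is at the pole: ω = 1900 rad/s.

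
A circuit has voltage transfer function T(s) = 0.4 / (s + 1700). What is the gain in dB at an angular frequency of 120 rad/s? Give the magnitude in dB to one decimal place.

-72.6 dB

|j120 + 1700| = √(120² + 1700²) = 1704
|T(j120)| = 0.4 / 1704 = 0.00023471
20 log₁₀(0.00023471) = -72.59 dB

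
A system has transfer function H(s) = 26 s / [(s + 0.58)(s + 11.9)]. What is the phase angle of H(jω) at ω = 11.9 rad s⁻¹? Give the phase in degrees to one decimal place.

-42.2 deg

∠(j11.9) = 90.00°
∠(j11.9 + 0.58) = arctan(11.9/0.58) = 87.21°
∠(j11.9 + 11.9) = arctan(11.9/11.9) = 45.00°
∠H(j11.9) = 90.00° − (87.21° + 45.00°) = -42.21°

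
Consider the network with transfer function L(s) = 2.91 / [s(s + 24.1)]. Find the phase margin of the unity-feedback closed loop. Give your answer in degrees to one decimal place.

89.7°

Gain crossover: |L(jω)| = 1 at ω ≈ 0.121 rad s⁻¹.
∠L(j0.121) = −90° − arctan(0.121/24.1) ≈ -90.29°
PM = 180° + (-90.29°) = 89.71°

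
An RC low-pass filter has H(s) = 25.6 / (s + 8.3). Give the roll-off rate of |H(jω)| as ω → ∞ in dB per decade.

With 0 zeros and 1 pole, the high-frequency asymptotic slope is 20 × (0 − 1) = -20 dB/decade.

-20 dB/decade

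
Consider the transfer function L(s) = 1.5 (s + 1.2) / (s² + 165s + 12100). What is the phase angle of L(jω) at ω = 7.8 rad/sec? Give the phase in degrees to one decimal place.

75.2 deg

∠(j7.8 + 1.2) = arctan(7.8/1.2) = 81.25°
∠[(j7.8)² + 165(j7.8) + 12100] = ∠[12039 + j1287] = 6.10°
∠L(j7.8) = 81.25° − 6.10° = 75.15°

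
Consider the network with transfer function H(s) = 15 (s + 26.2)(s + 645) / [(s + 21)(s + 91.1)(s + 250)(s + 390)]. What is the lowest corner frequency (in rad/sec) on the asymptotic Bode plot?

Break frequencies occur at each pole and zero magnitude: 21 rad/sec, 26.2 rad/sec, 91.1 rad/sec, 250 rad/sec, 390 rad/sec, 645 rad/sec.
The lowest is 21 rad/sec.

21 rad/sec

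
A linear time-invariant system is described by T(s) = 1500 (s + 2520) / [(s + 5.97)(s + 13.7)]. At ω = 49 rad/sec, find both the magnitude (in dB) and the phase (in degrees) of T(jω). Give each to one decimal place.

|j49 + 2520| = √(49² + 2520²) = 2520
|j49 + 5.97| = √(49² + 5.97²) = 49.36
|j49 + 13.7| = √(49² + 13.7²) = 50.88
|T(j49)| = 1500 × 2520 / (49.36 × 50.88) = 1505.4
20 log₁₀(1505.4) = 63.55 dB
∠(j49 + 2520) = arctan(49/2520) = 1.11°
∠(j49 + 5.97) = arctan(49/5.97) = 83.05°
∠(j49 + 13.7) = arctan(49/13.7) = 74.38°
∠T(j49) = 1.11° − (83.05° + 74.38°) = -156.32°

|T| = 63.6 dB, ∠T = -156.3°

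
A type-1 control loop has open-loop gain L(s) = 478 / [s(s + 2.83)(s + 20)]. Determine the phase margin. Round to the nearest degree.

20°

Gain crossover: |L(jω)| = 1 at ω ≈ 4.44 rad/s.
∠L(j4.44) = −90° − arctan(4.44/2.83) − arctan(4.44/20) ≈ -159.96°
PM = 180° + (-159.96°) = 20.04°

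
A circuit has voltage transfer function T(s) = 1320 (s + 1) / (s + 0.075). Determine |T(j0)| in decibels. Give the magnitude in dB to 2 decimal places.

T(0) = 1320 × 1 / 0.075 = 17600
20 log₁₀(17600) = 84.910 dB

84.91 dB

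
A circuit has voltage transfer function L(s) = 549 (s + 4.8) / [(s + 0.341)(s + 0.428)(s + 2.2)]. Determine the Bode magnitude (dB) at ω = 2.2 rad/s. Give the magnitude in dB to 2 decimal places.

45.42 dB

|j2.2 + 4.8| = √(2.2² + 4.8²) = 5.28
|j2.2 + 0.341| = √(2.2² + 0.341²) = 2.226
|j2.2 + 0.428| = √(2.2² + 0.428²) = 2.241
|j2.2 + 2.2| = √(2.2² + 2.2²) = 3.111
|L(j2.2)| = 549 × 5.28 / (2.226 × 2.241 × 3.111) = 186.73
20 log₁₀(186.73) = 45.424 dB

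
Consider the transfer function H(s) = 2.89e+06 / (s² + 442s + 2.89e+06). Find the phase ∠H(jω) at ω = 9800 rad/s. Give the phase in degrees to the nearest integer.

∠[(j9800)² + 442(j9800) + 2.89e+06] = ∠[-9.315e+07 + j4.3316e+06] = 177.34°
∠H(j9800) = −177.34° = -177.34°

-177°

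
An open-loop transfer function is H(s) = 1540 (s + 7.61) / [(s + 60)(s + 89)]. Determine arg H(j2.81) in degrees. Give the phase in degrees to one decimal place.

15.8°

∠(j2.81 + 7.61) = arctan(2.81/7.61) = 20.27°
∠(j2.81 + 60) = arctan(2.81/60) = 2.68°
∠(j2.81 + 89) = arctan(2.81/89) = 1.81°
∠H(j2.81) = 20.27° − (2.68° + 1.81°) = 15.78°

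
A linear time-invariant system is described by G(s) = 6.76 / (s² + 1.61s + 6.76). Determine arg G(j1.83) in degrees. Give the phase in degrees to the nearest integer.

-41 deg

∠[(j1.83)² + 1.61(j1.83) + 6.76] = ∠[3.4111 + j2.9463] = 40.82°
∠G(j1.83) = −40.82° = -40.82°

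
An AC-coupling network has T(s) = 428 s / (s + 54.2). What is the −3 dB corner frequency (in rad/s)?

For a single-pole high-pass, the −3 dB point is at the pole: ω = 54.2 rad/s.

54.2 rad/s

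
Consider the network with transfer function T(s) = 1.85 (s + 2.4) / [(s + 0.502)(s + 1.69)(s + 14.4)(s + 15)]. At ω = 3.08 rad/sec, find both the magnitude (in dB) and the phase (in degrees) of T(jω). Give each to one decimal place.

|j3.08 + 2.4| = √(3.08² + 2.4²) = 3.905
|j3.08 + 0.502| = √(3.08² + 0.502²) = 3.121
|j3.08 + 1.69| = √(3.08² + 1.69²) = 3.513
|j3.08 + 14.4| = √(3.08² + 14.4²) = 14.73
|j3.08 + 15| = √(3.08² + 15²) = 15.31
|T(j3.08)| = 1.85 × 3.905 / (3.121 × 3.513 × 14.73 × 15.31) = 0.002922
20 log₁₀(0.002922) = -50.69 dB
∠(j3.08 + 2.4) = arctan(3.08/2.4) = 52.07°
∠(j3.08 + 0.502) = arctan(3.08/0.502) = 80.74°
∠(j3.08 + 1.69) = arctan(3.08/1.69) = 61.25°
∠(j3.08 + 14.4) = arctan(3.08/14.4) = 12.07°
∠(j3.08 + 15) = arctan(3.08/15) = 11.60°
∠T(j3.08) = 52.07° − (80.74° + 61.25° + 12.07° + 11.60°) = -113.59°

|T| = -50.7 dB, ∠T = -113.6°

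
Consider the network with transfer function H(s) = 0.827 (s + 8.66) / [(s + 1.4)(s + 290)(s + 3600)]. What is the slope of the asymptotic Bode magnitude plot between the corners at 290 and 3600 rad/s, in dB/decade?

In this band the factors already past their corner are: zero at 8.66, pole at 1.4, pole at 290; net slope = -20 dB/decade.

-20 dB/decade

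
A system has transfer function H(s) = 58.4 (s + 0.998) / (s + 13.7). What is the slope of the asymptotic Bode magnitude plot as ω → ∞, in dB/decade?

0 dB/decade

With 1 zero and 1 pole, the high-frequency asymptotic slope is 20 × (1 − 1) = 0 dB/decade.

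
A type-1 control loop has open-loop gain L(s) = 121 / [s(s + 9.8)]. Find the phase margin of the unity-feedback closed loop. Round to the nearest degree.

47°

Gain crossover: |L(jω)| = 1 at ω ≈ 9.06 rad/s.
∠L(j9.06) = −90° − arctan(9.06/9.8) ≈ -132.77°
PM = 180° + (-132.77°) = 47.23°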